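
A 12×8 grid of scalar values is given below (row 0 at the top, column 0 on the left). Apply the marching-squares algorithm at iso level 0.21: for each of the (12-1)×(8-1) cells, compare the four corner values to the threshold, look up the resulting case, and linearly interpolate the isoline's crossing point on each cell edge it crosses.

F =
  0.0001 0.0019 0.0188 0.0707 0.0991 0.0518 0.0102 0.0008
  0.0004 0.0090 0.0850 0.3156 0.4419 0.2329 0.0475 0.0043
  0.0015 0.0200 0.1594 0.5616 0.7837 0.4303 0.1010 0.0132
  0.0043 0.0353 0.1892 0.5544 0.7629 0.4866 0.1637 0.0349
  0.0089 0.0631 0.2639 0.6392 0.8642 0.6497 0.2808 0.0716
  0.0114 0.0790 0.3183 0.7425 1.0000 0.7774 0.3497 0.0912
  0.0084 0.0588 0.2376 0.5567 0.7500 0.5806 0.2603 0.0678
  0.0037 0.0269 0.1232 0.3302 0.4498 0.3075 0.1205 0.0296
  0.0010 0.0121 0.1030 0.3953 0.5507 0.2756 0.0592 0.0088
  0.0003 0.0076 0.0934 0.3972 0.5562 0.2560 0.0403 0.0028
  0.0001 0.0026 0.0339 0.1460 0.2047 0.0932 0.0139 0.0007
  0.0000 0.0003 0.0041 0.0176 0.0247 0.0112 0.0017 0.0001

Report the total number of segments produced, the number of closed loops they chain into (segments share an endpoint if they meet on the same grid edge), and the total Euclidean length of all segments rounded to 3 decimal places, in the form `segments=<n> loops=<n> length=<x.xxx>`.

segments=28 loops=1 length=23.503

cell (0,2): code 0100 → (0.569,3.000)–(1.000,2.542)
cell (0,3): code 1100 → (0.324,4.000)–(0.569,3.000)
cell (0,4): code 1100 → (0.874,5.000)–(0.324,4.000)
cell (0,5): code 1000 → (1.000,5.124)–(0.874,5.000)
cell (1,2): code 0110 → (1.000,2.542)–(2.000,2.126)
cell (1,5): code 1001 → (2.000,5.669)–(1.000,5.124)
cell (2,2): code 0110 → (2.000,2.126)–(3.000,2.057)
cell (2,5): code 1001 → (3.000,5.857)–(2.000,5.669)
cell (3,1): code 0100 → (3.278,2.000)–(4.000,1.732)
cell (3,2): code 1110 → (3.000,2.057)–(3.278,2.000)
cell (3,5): code 1101 → (3.395,6.000)–(3.000,5.857)
cell (3,6): code 1000 → (4.000,6.338)–(3.395,6.000)
cell (4,1): code 0110 → (4.000,1.732)–(5.000,1.547)
cell (4,6): code 1001 → (5.000,6.540)–(4.000,6.338)
cell (5,1): code 0110 → (5.000,1.547)–(6.000,1.846)
cell (5,6): code 1001 → (6.000,6.261)–(5.000,6.540)
cell (6,1): code 0010 → (6.000,1.846)–(6.241,2.000)
cell (6,2): code 0111 → (6.241,2.000)–(7.000,2.419)
cell (6,5): code 1011 → (7.000,5.521)–(6.360,6.000)
cell (6,6): code 0001 → (6.360,6.000)–(6.000,6.261)
cell (7,2): code 0110 → (7.000,2.419)–(8.000,2.366)
cell (7,5): code 1001 → (8.000,5.303)–(7.000,5.521)
cell (8,2): code 0110 → (8.000,2.366)–(9.000,2.384)
cell (8,5): code 1001 → (9.000,5.213)–(8.000,5.303)
cell (9,2): code 0010 → (9.000,2.384)–(9.745,3.000)
cell (9,3): code 0011 → (9.745,3.000)–(9.985,4.000)
cell (9,4): code 0011 → (9.985,4.000)–(9.283,5.000)
cell (9,5): code 0001 → (9.283,5.000)–(9.000,5.213)
total: 28 segments, chained into 1 closed loop(s), length Σ = 23.502871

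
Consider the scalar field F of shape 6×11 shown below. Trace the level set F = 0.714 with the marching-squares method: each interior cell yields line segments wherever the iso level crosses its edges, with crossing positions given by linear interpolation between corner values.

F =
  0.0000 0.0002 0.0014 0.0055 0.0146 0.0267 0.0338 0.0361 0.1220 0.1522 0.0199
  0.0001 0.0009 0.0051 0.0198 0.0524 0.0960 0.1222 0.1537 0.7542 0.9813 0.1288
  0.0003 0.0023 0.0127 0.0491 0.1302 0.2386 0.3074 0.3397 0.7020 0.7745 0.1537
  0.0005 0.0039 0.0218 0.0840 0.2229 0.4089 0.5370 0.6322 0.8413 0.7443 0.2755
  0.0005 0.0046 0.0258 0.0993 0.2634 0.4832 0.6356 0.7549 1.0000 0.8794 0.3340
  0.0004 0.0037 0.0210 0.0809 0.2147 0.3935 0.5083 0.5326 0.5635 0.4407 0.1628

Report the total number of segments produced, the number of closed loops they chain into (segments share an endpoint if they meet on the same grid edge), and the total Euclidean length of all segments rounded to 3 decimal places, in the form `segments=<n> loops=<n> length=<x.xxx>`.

cell (0,7): code 0100 → (0.936,8.000)–(1.000,7.933)
cell (0,8): code 1100 → (0.678,9.000)–(0.936,8.000)
cell (0,9): code 1000 → (1.000,9.314)–(0.678,9.000)
cell (1,7): code 0010 → (1.000,7.933)–(1.770,8.000)
cell (1,8): code 0111 → (1.770,8.000)–(2.000,8.166)
cell (1,9): code 1001 → (2.000,9.097)–(1.000,9.314)
cell (2,7): code 0100 → (2.086,8.000)–(3.000,7.391)
cell (2,8): code 1110 → (2.000,8.166)–(2.086,8.000)
cell (2,9): code 1001 → (3.000,9.065)–(2.000,9.097)
cell (3,6): code 0100 → (3.667,7.000)–(4.000,6.657)
cell (3,7): code 1110 → (3.000,7.391)–(3.667,7.000)
cell (3,9): code 1001 → (4.000,9.303)–(3.000,9.065)
cell (4,6): code 0010 → (4.000,6.657)–(4.184,7.000)
cell (4,7): code 0011 → (4.184,7.000)–(4.655,8.000)
cell (4,8): code 0011 → (4.655,8.000)–(4.377,9.000)
cell (4,9): code 0001 → (4.377,9.000)–(4.000,9.303)
total: 16 segments, chained into 1 closed loop(s), length Σ = 11.235177

segments=16 loops=1 length=11.235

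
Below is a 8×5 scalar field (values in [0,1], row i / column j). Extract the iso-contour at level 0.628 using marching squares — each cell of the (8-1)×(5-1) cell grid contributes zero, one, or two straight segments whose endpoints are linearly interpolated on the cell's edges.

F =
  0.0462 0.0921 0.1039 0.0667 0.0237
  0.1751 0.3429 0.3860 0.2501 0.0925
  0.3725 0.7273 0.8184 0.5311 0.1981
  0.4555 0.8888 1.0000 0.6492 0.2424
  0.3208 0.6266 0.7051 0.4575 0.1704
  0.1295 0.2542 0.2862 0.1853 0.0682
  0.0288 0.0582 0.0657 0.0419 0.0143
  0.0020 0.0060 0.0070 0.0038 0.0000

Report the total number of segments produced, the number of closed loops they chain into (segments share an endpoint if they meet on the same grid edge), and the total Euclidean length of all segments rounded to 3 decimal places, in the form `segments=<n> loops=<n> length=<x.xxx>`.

cell (1,0): code 0100 → (1.742,1.000)–(2.000,0.720)
cell (1,1): code 1100 → (1.560,2.000)–(1.742,1.000)
cell (1,2): code 1000 → (2.000,2.663)–(1.560,2.000)
cell (2,0): code 0110 → (2.000,0.720)–(3.000,0.398)
cell (2,2): code 1101 → (2.820,3.000)–(2.000,2.663)
cell (2,3): code 1000 → (3.000,3.052)–(2.820,3.000)
cell (3,0): code 0010 → (3.000,0.398)–(3.995,1.000)
cell (3,1): code 0111 → (3.995,1.000)–(4.000,1.018)
cell (3,2): code 1011 → (4.000,2.311)–(3.111,3.000)
cell (3,3): code 0001 → (3.111,3.000)–(3.000,3.052)
cell (4,1): code 0010 → (4.000,1.018)–(4.184,2.000)
cell (4,2): code 0001 → (4.184,2.000)–(4.000,2.311)
total: 12 segments, chained into 1 closed loop(s), length Σ = 8.106838

segments=12 loops=1 length=8.107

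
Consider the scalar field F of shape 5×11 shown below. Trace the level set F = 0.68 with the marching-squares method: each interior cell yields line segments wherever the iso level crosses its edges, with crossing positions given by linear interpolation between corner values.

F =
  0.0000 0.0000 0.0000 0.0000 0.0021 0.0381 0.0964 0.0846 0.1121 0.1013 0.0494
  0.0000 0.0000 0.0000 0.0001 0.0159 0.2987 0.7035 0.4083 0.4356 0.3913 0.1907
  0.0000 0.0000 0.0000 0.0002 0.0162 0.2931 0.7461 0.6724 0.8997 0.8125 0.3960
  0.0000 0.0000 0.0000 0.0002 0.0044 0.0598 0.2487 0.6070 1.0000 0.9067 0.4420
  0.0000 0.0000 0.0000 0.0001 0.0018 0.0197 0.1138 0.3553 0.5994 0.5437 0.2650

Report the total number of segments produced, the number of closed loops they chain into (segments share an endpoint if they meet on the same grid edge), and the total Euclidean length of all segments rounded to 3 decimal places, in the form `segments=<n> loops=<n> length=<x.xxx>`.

cell (0,5): code 0100 → (0.961,6.000)–(1.000,5.942)
cell (0,6): code 1000 → (1.000,6.080)–(0.961,6.000)
cell (1,5): code 0110 → (1.000,5.942)–(2.000,5.854)
cell (1,6): code 1001 → (2.000,6.897)–(1.000,6.080)
cell (1,7): code 0100 → (1.527,8.000)–(2.000,7.033)
cell (1,8): code 1100 → (1.685,9.000)–(1.527,8.000)
cell (1,9): code 1000 → (2.000,9.318)–(1.685,9.000)
cell (2,5): code 0010 → (2.000,5.854)–(2.133,6.000)
cell (2,6): code 0001 → (2.133,6.000)–(2.000,6.897)
cell (2,7): code 0110 → (2.000,7.033)–(3.000,7.186)
cell (2,9): code 1001 → (3.000,9.488)–(2.000,9.318)
cell (3,7): code 0010 → (3.000,7.186)–(3.799,8.000)
cell (3,8): code 0011 → (3.799,8.000)–(3.625,9.000)
cell (3,9): code 0001 → (3.625,9.000)–(3.000,9.488)
total: 14 segments, chained into 2 closed loop(s), length Σ = 11.067887

segments=14 loops=2 length=11.068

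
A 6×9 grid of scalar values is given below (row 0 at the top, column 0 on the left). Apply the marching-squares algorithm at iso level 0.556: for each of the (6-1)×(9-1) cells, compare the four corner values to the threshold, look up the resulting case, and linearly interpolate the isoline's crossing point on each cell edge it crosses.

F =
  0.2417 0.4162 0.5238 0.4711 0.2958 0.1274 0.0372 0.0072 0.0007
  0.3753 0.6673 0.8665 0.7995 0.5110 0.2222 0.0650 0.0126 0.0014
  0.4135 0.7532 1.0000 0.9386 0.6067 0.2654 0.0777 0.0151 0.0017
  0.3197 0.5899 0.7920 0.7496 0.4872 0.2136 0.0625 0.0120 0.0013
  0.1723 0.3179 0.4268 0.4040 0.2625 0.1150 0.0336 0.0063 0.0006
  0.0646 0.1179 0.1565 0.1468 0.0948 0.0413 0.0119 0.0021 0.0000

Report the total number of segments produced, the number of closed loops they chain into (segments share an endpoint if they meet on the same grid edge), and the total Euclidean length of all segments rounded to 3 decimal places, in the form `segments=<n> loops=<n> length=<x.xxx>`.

cell (0,0): code 0100 → (0.557,1.000)–(1.000,0.619)
cell (0,1): code 1100 → (0.094,2.000)–(0.557,1.000)
cell (0,2): code 1100 → (0.259,3.000)–(0.094,2.000)
cell (0,3): code 1000 → (1.000,3.844)–(0.259,3.000)
cell (1,0): code 0110 → (1.000,0.619)–(2.000,0.419)
cell (1,3): code 1101 → (1.470,4.000)–(1.000,3.844)
cell (1,4): code 1000 → (2.000,4.149)–(1.470,4.000)
cell (2,0): code 0110 → (2.000,0.419)–(3.000,0.875)
cell (2,3): code 1011 → (3.000,3.738)–(2.424,4.000)
cell (2,4): code 0001 → (2.424,4.000)–(2.000,4.149)
cell (3,0): code 0010 → (3.000,0.875)–(3.125,1.000)
cell (3,1): code 0011 → (3.125,1.000)–(3.646,2.000)
cell (3,2): code 0011 → (3.646,2.000)–(3.560,3.000)
cell (3,3): code 0001 → (3.560,3.000)–(3.000,3.738)
total: 14 segments, chained into 1 closed loop(s), length Σ = 11.304285

segments=14 loops=1 length=11.304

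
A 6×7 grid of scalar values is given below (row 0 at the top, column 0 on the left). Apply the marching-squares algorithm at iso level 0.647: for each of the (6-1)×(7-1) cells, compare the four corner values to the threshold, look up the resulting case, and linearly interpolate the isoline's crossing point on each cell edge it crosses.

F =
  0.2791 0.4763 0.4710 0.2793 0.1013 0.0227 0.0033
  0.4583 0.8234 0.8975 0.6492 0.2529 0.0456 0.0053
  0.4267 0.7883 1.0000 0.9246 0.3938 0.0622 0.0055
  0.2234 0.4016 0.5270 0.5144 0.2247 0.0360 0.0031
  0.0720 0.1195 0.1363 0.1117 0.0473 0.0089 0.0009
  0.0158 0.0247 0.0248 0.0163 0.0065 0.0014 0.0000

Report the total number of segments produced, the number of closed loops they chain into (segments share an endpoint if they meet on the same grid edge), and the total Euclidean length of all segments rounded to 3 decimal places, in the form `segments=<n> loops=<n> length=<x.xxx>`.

segments=10 loops=1 length=8.462

cell (0,0): code 0100 → (0.492,1.000)–(1.000,0.517)
cell (0,1): code 1100 → (0.413,2.000)–(0.492,1.000)
cell (0,2): code 1100 → (0.994,3.000)–(0.413,2.000)
cell (0,3): code 1000 → (1.000,3.006)–(0.994,3.000)
cell (1,0): code 0110 → (1.000,0.517)–(2.000,0.609)
cell (1,3): code 1001 → (2.000,3.523)–(1.000,3.006)
cell (2,0): code 0010 → (2.000,0.609)–(2.365,1.000)
cell (2,1): code 0011 → (2.365,1.000)–(2.746,2.000)
cell (2,2): code 0011 → (2.746,2.000)–(2.677,3.000)
cell (2,3): code 0001 → (2.677,3.000)–(2.000,3.523)
total: 10 segments, chained into 1 closed loop(s), length Σ = 8.462176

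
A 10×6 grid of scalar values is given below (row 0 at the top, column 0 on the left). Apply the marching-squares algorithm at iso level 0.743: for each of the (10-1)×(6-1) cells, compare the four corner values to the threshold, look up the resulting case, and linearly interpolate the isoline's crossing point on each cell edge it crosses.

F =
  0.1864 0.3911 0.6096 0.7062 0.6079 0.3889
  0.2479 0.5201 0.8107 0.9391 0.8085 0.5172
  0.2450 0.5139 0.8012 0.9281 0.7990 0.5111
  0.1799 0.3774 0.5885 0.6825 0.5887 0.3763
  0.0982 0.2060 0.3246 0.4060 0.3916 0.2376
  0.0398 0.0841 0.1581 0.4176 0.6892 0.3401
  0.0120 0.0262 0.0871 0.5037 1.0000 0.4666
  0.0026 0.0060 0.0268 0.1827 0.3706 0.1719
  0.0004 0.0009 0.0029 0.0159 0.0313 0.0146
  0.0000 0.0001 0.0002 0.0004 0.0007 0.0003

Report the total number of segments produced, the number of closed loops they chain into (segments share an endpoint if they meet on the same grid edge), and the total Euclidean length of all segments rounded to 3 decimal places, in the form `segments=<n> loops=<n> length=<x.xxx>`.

segments=14 loops=2 length=11.168

cell (0,1): code 0100 → (0.663,2.000)–(1.000,1.767)
cell (0,2): code 1100 → (0.158,3.000)–(0.663,2.000)
cell (0,3): code 1100 → (0.673,4.000)–(0.158,3.000)
cell (0,4): code 1000 → (1.000,4.225)–(0.673,4.000)
cell (1,1): code 0110 → (1.000,1.767)–(2.000,1.797)
cell (1,4): code 1001 → (2.000,4.195)–(1.000,4.225)
cell (2,1): code 0010 → (2.000,1.797)–(2.274,2.000)
cell (2,2): code 0011 → (2.274,2.000)–(2.754,3.000)
cell (2,3): code 0011 → (2.754,3.000)–(2.266,4.000)
cell (2,4): code 0001 → (2.266,4.000)–(2.000,4.195)
cell (5,3): code 0100 → (5.173,4.000)–(6.000,3.482)
cell (5,4): code 1000 → (6.000,4.482)–(5.173,4.000)
cell (6,3): code 0010 → (6.000,3.482)–(6.408,4.000)
cell (6,4): code 0001 → (6.408,4.000)–(6.000,4.482)
total: 14 segments, chained into 2 closed loop(s), length Σ = 11.167864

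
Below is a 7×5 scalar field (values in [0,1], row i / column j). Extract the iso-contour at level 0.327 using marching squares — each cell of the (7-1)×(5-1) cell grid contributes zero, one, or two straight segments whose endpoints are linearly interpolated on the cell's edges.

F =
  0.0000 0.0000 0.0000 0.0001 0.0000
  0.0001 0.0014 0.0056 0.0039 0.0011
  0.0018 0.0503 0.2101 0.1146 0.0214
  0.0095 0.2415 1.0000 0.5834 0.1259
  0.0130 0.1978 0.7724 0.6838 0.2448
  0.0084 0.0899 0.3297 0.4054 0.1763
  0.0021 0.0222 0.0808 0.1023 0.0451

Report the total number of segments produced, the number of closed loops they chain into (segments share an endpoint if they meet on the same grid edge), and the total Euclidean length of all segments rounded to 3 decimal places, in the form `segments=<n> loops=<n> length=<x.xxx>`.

cell (2,1): code 0100 → (2.148,2.000)–(3.000,1.113)
cell (2,2): code 1100 → (2.453,3.000)–(2.148,2.000)
cell (2,3): code 1000 → (3.000,3.560)–(2.453,3.000)
cell (3,1): code 0110 → (3.000,1.113)–(4.000,1.225)
cell (3,3): code 1001 → (4.000,3.813)–(3.000,3.560)
cell (4,1): code 0110 → (4.000,1.225)–(5.000,1.989)
cell (4,3): code 1001 → (5.000,3.342)–(4.000,3.813)
cell (5,1): code 0010 → (5.000,1.989)–(5.011,2.000)
cell (5,2): code 0011 → (5.011,2.000)–(5.259,3.000)
cell (5,3): code 0001 → (5.259,3.000)–(5.000,3.342)
total: 10 segments, chained into 1 closed loop(s), length Σ = 8.934714

segments=10 loops=1 length=8.935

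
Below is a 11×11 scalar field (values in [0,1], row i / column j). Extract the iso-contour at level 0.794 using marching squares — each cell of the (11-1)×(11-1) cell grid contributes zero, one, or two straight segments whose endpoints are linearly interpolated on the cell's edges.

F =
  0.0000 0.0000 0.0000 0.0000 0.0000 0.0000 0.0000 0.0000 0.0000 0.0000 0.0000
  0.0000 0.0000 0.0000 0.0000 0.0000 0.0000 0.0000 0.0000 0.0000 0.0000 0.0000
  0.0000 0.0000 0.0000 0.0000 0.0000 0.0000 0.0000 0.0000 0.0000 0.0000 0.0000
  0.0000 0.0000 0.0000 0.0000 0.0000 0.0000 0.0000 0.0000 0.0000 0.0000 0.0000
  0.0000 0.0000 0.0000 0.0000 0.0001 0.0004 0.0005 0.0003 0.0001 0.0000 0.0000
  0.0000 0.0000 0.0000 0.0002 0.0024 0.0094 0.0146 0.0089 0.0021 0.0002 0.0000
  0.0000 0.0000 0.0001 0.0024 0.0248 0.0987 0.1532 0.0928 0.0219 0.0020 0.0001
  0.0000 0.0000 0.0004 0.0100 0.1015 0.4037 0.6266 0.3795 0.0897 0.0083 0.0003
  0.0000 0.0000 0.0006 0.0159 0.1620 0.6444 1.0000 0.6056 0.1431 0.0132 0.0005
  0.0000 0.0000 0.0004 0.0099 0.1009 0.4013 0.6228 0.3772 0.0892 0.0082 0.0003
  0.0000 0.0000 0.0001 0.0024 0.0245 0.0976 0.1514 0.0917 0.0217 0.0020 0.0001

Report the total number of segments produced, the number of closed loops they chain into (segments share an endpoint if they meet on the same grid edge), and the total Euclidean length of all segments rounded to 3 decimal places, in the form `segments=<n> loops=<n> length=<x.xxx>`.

cell (7,5): code 0100 → (7.448,6.000)–(8.000,5.421)
cell (7,6): code 1000 → (8.000,6.522)–(7.448,6.000)
cell (8,5): code 0010 → (8.000,5.421)–(8.546,6.000)
cell (8,6): code 0001 → (8.546,6.000)–(8.000,6.522)
total: 4 segments, chained into 1 closed loop(s), length Σ = 3.111522

segments=4 loops=1 length=3.112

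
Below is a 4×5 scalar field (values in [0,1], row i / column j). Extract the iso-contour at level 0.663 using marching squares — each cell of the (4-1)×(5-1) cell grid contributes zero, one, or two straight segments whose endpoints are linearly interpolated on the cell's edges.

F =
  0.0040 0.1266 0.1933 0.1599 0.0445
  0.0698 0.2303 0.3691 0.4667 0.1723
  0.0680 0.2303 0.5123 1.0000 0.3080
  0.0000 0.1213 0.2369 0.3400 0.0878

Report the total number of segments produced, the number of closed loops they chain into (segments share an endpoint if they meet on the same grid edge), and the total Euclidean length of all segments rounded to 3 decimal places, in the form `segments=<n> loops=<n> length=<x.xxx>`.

segments=4 loops=1 length=3.299

cell (1,2): code 0100 → (1.368,3.000)–(2.000,2.309)
cell (1,3): code 1000 → (2.000,3.487)–(1.368,3.000)
cell (2,2): code 0010 → (2.000,2.309)–(2.511,3.000)
cell (2,3): code 0001 → (2.511,3.000)–(2.000,3.487)
total: 4 segments, chained into 1 closed loop(s), length Σ = 3.298962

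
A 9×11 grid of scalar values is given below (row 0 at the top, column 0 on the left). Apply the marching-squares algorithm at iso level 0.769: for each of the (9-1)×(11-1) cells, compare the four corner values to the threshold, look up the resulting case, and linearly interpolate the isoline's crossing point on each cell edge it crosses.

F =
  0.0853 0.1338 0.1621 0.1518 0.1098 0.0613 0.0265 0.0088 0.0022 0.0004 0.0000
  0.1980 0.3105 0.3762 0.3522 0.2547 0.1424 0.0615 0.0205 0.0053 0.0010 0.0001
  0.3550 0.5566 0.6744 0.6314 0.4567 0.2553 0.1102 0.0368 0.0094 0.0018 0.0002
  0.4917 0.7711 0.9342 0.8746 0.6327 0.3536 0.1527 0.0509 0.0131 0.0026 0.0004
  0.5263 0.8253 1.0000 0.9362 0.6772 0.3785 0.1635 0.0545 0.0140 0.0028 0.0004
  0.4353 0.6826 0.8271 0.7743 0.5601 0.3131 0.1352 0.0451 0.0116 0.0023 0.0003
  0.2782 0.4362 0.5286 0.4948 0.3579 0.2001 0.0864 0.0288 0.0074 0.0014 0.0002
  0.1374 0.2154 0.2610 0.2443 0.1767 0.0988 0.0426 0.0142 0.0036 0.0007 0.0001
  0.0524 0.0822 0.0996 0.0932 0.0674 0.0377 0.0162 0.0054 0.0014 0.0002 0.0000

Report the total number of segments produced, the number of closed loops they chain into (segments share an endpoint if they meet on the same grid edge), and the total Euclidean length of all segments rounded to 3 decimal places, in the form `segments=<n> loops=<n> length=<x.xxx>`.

cell (2,0): code 0100 → (2.990,1.000)–(3.000,0.992)
cell (2,1): code 1100 → (2.364,2.000)–(2.990,1.000)
cell (2,2): code 1100 → (2.566,3.000)–(2.364,2.000)
cell (2,3): code 1000 → (3.000,3.437)–(2.566,3.000)
cell (3,0): code 0110 → (3.000,0.992)–(4.000,0.812)
cell (3,3): code 1001 → (4.000,3.646)–(3.000,3.437)
cell (4,0): code 0010 → (4.000,0.812)–(4.395,1.000)
cell (4,1): code 0111 → (4.395,1.000)–(5.000,1.598)
cell (4,3): code 1001 → (5.000,3.025)–(4.000,3.646)
cell (5,1): code 0010 → (5.000,1.598)–(5.195,2.000)
cell (5,2): code 0011 → (5.195,2.000)–(5.019,3.000)
cell (5,3): code 0001 → (5.019,3.000)–(5.000,3.025)
total: 12 segments, chained into 1 closed loop(s), length Σ = 8.824173

segments=12 loops=1 length=8.824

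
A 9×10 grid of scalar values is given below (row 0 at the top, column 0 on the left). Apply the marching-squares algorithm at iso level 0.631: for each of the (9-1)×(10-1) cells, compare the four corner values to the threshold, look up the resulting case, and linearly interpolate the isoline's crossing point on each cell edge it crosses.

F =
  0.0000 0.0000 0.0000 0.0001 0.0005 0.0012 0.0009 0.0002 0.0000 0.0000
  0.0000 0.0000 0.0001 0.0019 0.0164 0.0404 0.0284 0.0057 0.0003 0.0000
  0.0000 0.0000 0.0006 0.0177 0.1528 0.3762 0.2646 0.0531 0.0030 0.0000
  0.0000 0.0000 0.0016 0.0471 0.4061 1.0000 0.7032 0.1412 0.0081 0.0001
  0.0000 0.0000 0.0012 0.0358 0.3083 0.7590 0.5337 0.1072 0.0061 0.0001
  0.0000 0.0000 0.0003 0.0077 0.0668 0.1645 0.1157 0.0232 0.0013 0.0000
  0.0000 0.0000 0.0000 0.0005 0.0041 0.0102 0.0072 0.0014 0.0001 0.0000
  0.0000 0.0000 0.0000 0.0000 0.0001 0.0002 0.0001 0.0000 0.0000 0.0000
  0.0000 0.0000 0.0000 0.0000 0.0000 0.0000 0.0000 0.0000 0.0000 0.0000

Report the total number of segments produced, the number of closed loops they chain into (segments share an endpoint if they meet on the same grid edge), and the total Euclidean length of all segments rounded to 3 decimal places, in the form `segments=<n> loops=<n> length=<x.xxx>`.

cell (2,4): code 0100 → (2.408,5.000)–(3.000,4.379)
cell (2,5): code 1100 → (2.835,6.000)–(2.408,5.000)
cell (2,6): code 1000 → (3.000,6.128)–(2.835,6.000)
cell (3,4): code 0110 → (3.000,4.379)–(4.000,4.716)
cell (3,5): code 1011 → (4.000,5.568)–(3.426,6.000)
cell (3,6): code 0001 → (3.426,6.000)–(3.000,6.128)
cell (4,4): code 0010 → (4.000,4.716)–(4.215,5.000)
cell (4,5): code 0001 → (4.215,5.000)–(4.000,5.568)
total: 8 segments, chained into 1 closed loop(s), length Σ = 5.336581

segments=8 loops=1 length=5.337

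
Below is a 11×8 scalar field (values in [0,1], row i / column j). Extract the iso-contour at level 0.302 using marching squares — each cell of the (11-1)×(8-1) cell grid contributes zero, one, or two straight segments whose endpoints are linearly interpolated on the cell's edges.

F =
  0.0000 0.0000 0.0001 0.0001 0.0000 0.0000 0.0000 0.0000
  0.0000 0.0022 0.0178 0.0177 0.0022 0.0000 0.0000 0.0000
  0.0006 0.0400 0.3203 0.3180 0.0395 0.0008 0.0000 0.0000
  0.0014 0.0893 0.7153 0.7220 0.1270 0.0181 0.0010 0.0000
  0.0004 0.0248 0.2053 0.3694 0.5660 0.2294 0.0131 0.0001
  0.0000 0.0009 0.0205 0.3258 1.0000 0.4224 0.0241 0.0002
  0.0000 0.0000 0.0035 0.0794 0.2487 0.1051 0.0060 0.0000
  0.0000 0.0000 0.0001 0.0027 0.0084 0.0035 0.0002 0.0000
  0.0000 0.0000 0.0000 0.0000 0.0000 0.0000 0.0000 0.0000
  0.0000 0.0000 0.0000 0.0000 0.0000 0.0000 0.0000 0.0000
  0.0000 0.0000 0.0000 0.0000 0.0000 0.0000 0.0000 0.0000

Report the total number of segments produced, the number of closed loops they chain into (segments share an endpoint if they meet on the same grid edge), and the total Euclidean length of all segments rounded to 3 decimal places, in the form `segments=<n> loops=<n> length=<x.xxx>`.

segments=16 loops=1 length=11.903

cell (1,1): code 0100 → (1.940,2.000)–(2.000,1.935)
cell (1,2): code 1100 → (1.947,3.000)–(1.940,2.000)
cell (1,3): code 1000 → (2.000,3.057)–(1.947,3.000)
cell (2,1): code 0110 → (2.000,1.935)–(3.000,1.340)
cell (2,3): code 1001 → (3.000,3.706)–(2.000,3.057)
cell (3,1): code 0010 → (3.000,1.340)–(3.810,2.000)
cell (3,2): code 0111 → (3.810,2.000)–(4.000,2.589)
cell (3,3): code 1101 → (3.399,4.000)–(3.000,3.706)
cell (3,4): code 1000 → (4.000,4.784)–(3.399,4.000)
cell (4,2): code 0110 → (4.000,2.589)–(5.000,2.922)
cell (4,4): code 1101 → (4.376,5.000)–(4.000,4.784)
cell (4,5): code 1000 → (5.000,5.302)–(4.376,5.000)
cell (5,2): code 0010 → (5.000,2.922)–(5.097,3.000)
cell (5,3): code 0011 → (5.097,3.000)–(5.929,4.000)
cell (5,4): code 0011 → (5.929,4.000)–(5.379,5.000)
cell (5,5): code 0001 → (5.379,5.000)–(5.000,5.302)
total: 16 segments, chained into 1 closed loop(s), length Σ = 11.903088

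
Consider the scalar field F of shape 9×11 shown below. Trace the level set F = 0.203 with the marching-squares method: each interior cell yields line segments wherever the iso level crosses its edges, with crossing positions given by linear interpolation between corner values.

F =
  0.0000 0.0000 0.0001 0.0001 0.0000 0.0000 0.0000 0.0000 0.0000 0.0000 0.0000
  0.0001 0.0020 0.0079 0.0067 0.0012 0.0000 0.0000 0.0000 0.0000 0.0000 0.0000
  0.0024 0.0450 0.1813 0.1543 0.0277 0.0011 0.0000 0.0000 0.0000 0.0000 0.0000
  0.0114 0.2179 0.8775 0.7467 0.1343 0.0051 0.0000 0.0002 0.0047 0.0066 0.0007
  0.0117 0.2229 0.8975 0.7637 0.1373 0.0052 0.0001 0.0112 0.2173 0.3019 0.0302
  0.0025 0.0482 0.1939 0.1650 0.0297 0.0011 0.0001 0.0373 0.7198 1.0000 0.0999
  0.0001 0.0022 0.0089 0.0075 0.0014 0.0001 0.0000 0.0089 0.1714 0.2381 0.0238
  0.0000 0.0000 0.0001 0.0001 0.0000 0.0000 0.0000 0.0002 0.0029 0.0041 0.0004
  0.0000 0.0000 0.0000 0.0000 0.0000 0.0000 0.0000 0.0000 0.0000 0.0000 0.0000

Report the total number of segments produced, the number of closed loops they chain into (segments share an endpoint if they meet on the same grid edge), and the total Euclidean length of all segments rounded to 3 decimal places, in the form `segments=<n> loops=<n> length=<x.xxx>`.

cell (2,0): code 0100 → (2.914,1.000)–(3.000,0.928)
cell (2,1): code 1100 → (2.031,2.000)–(2.914,1.000)
cell (2,2): code 1100 → (2.082,3.000)–(2.031,2.000)
cell (2,3): code 1000 → (3.000,3.888)–(2.082,3.000)
cell (3,0): code 0110 → (3.000,0.928)–(4.000,0.906)
cell (3,3): code 1001 → (4.000,3.895)–(3.000,3.888)
cell (3,7): code 0100 → (3.933,8.000)–(4.000,7.931)
cell (3,8): code 1100 → (3.665,9.000)–(3.933,8.000)
cell (3,9): code 1000 → (4.000,9.364)–(3.665,9.000)
cell (4,0): code 0010 → (4.000,0.906)–(4.114,1.000)
cell (4,1): code 0011 → (4.114,1.000)–(4.987,2.000)
cell (4,2): code 0011 → (4.987,2.000)–(4.937,3.000)
cell (4,3): code 0001 → (4.937,3.000)–(4.000,3.895)
cell (4,7): code 0110 → (4.000,7.931)–(5.000,7.243)
cell (4,9): code 1001 → (5.000,9.885)–(4.000,9.364)
cell (5,7): code 0010 → (5.000,7.243)–(5.942,8.000)
cell (5,8): code 0111 → (5.942,8.000)–(6.000,8.474)
cell (5,9): code 1001 → (6.000,9.164)–(5.000,9.885)
cell (6,8): code 0010 → (6.000,8.474)–(6.150,9.000)
cell (6,9): code 0001 → (6.150,9.000)–(6.000,9.164)
total: 20 segments, chained into 2 closed loop(s), length Σ = 17.153528

segments=20 loops=2 length=17.154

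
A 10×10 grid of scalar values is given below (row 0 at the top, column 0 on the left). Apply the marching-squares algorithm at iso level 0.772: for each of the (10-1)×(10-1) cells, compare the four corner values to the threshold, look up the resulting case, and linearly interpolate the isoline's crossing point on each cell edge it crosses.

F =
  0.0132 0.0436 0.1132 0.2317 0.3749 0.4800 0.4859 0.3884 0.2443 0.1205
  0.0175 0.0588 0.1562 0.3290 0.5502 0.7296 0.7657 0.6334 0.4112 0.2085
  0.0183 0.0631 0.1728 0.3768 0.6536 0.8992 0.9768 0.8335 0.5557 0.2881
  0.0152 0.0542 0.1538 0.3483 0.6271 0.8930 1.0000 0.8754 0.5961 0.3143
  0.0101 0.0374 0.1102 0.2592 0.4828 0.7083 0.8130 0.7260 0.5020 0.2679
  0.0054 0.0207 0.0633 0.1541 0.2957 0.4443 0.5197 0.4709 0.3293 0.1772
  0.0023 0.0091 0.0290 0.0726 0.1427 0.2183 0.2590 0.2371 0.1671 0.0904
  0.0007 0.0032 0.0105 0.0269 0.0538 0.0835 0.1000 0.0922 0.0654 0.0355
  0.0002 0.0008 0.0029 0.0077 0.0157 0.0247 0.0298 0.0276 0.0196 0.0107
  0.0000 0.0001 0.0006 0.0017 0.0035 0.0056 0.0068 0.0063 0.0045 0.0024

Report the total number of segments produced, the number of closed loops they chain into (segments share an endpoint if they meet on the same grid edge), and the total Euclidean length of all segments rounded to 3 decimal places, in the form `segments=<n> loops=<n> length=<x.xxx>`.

cell (1,4): code 0100 → (1.250,5.000)–(2.000,4.482)
cell (1,5): code 1100 → (1.030,6.000)–(1.250,5.000)
cell (1,6): code 1100 → (1.693,7.000)–(1.030,6.000)
cell (1,7): code 1000 → (2.000,7.221)–(1.693,7.000)
cell (2,4): code 0110 → (2.000,4.482)–(3.000,4.545)
cell (2,7): code 1001 → (3.000,7.370)–(2.000,7.221)
cell (3,4): code 0010 → (3.000,4.545)–(3.655,5.000)
cell (3,5): code 0111 → (3.655,5.000)–(4.000,5.608)
cell (3,6): code 1011 → (4.000,6.471)–(3.692,7.000)
cell (3,7): code 0001 → (3.692,7.000)–(3.000,7.370)
cell (4,5): code 0010 → (4.000,5.608)–(4.140,6.000)
cell (4,6): code 0001 → (4.140,6.000)–(4.000,6.471)
total: 12 segments, chained into 1 closed loop(s), length Σ = 9.327994

segments=12 loops=1 length=9.328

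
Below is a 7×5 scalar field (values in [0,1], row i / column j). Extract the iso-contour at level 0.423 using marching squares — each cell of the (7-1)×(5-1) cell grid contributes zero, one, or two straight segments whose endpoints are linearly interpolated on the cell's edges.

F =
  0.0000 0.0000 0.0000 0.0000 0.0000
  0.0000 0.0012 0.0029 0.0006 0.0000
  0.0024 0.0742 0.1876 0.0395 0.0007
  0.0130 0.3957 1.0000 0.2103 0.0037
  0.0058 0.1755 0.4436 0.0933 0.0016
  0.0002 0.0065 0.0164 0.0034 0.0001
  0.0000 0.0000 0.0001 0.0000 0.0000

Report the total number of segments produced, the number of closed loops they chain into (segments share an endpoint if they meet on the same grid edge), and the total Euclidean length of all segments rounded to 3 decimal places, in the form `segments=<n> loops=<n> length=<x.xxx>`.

cell (2,1): code 0100 → (2.290,2.000)–(3.000,1.045)
cell (2,2): code 1000 → (3.000,2.731)–(2.290,2.000)
cell (3,1): code 0110 → (3.000,1.045)–(4.000,1.923)
cell (3,2): code 1001 → (4.000,2.059)–(3.000,2.731)
cell (4,1): code 0010 → (4.000,1.923)–(4.048,2.000)
cell (4,2): code 0001 → (4.048,2.000)–(4.000,2.059)
total: 6 segments, chained into 1 closed loop(s), length Σ = 4.911219

segments=6 loops=1 length=4.911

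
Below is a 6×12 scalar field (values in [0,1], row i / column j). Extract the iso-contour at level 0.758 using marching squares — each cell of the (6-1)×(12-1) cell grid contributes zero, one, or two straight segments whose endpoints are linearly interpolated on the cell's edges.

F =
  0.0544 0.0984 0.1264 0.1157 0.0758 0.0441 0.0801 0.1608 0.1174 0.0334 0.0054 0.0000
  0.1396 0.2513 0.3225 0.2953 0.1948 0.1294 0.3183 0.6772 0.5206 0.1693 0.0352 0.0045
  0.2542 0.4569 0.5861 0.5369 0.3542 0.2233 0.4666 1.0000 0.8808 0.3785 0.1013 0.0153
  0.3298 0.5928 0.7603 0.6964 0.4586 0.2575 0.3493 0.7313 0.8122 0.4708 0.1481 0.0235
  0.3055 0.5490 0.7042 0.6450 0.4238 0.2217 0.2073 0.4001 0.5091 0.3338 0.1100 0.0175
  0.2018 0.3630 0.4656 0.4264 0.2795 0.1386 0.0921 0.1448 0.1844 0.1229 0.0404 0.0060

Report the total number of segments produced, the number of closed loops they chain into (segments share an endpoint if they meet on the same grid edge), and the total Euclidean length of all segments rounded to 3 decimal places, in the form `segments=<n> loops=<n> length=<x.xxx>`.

cell (1,6): code 0100 → (1.250,7.000)–(2.000,6.546)
cell (1,7): code 1100 → (1.659,8.000)–(1.250,7.000)
cell (1,8): code 1000 → (2.000,8.244)–(1.659,8.000)
cell (2,1): code 0100 → (2.987,2.000)–(3.000,1.986)
cell (2,2): code 1000 → (3.000,2.036)–(2.987,2.000)
cell (2,6): code 0010 → (2.000,6.546)–(2.901,7.000)
cell (2,7): code 0111 → (2.901,7.000)–(3.000,7.330)
cell (2,8): code 1001 → (3.000,8.159)–(2.000,8.244)
cell (3,1): code 0010 → (3.000,1.986)–(3.041,2.000)
cell (3,2): code 0001 → (3.041,2.000)–(3.000,2.036)
cell (3,7): code 0010 → (3.000,7.330)–(3.179,8.000)
cell (3,8): code 0001 → (3.179,8.000)–(3.000,8.159)
total: 12 segments, chained into 2 closed loop(s), length Σ = 5.820635

segments=12 loops=2 length=5.821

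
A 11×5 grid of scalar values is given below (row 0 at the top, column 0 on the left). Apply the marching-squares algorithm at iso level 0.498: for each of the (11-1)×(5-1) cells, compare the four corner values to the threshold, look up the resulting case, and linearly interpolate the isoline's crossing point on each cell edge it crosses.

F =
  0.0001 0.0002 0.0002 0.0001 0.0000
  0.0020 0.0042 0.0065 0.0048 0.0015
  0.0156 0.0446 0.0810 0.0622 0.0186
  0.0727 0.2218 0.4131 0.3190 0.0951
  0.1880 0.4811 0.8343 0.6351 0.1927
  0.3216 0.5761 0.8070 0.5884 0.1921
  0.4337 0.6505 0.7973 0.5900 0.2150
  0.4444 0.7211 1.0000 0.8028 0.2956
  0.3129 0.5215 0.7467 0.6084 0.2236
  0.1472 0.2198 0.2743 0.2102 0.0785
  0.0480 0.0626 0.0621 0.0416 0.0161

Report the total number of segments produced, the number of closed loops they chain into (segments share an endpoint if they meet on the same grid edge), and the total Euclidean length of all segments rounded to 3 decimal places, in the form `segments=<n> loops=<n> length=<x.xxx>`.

cell (3,1): code 0100 → (3.202,2.000)–(4.000,1.048)
cell (3,2): code 1100 → (3.566,3.000)–(3.202,2.000)
cell (3,3): code 1000 → (4.000,3.310)–(3.566,3.000)
cell (4,0): code 0100 → (4.178,1.000)–(5.000,0.693)
cell (4,1): code 1110 → (4.000,1.048)–(4.178,1.000)
cell (4,3): code 1001 → (5.000,3.228)–(4.000,3.310)
cell (5,0): code 0110 → (5.000,0.693)–(6.000,0.297)
cell (5,3): code 1001 → (6.000,3.245)–(5.000,3.228)
cell (6,0): code 0110 → (6.000,0.297)–(7.000,0.194)
cell (6,3): code 1001 → (7.000,3.601)–(6.000,3.245)
cell (7,0): code 0110 → (7.000,0.194)–(8.000,0.887)
cell (7,3): code 1001 → (8.000,3.287)–(7.000,3.601)
cell (8,0): code 0010 → (8.000,0.887)–(8.078,1.000)
cell (8,1): code 0011 → (8.078,1.000)–(8.526,2.000)
cell (8,2): code 0011 → (8.526,2.000)–(8.277,3.000)
cell (8,3): code 0001 → (8.277,3.000)–(8.000,3.287)
total: 16 segments, chained into 1 closed loop(s), length Σ = 13.975389

segments=16 loops=1 length=13.975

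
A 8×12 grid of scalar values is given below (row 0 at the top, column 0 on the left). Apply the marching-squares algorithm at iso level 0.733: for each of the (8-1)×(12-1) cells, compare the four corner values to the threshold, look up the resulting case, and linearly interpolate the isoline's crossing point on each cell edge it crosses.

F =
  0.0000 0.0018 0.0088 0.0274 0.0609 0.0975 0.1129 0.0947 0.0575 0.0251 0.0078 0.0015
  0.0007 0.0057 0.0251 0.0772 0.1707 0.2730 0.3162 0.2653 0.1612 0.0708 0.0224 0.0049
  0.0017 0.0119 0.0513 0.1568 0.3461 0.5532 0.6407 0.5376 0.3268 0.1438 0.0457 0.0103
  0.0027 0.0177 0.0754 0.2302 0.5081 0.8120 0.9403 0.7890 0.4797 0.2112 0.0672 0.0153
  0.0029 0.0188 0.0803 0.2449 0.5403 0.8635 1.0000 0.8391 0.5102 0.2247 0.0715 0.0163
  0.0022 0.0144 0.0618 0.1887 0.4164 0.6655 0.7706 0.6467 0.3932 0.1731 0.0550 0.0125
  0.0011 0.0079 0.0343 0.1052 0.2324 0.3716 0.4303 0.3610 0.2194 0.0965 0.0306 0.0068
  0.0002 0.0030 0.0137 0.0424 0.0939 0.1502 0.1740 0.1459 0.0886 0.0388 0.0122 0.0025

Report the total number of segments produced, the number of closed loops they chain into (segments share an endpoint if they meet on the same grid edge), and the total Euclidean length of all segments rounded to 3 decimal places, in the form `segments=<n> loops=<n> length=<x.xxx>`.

segments=12 loops=1 length=8.550

cell (2,4): code 0100 → (2.695,5.000)–(3.000,4.740)
cell (2,5): code 1100 → (2.308,6.000)–(2.695,5.000)
cell (2,6): code 1100 → (2.777,7.000)–(2.308,6.000)
cell (2,7): code 1000 → (3.000,7.181)–(2.777,7.000)
cell (3,4): code 0110 → (3.000,4.740)–(4.000,4.596)
cell (3,7): code 1001 → (4.000,7.323)–(3.000,7.181)
cell (4,4): code 0010 → (4.000,4.596)–(4.659,5.000)
cell (4,5): code 0111 → (4.659,5.000)–(5.000,5.642)
cell (4,6): code 1011 → (5.000,6.303)–(4.551,7.000)
cell (4,7): code 0001 → (4.551,7.000)–(4.000,7.323)
cell (5,5): code 0010 → (5.000,5.642)–(5.110,6.000)
cell (5,6): code 0001 → (5.110,6.000)–(5.000,6.303)
total: 12 segments, chained into 1 closed loop(s), length Σ = 8.549779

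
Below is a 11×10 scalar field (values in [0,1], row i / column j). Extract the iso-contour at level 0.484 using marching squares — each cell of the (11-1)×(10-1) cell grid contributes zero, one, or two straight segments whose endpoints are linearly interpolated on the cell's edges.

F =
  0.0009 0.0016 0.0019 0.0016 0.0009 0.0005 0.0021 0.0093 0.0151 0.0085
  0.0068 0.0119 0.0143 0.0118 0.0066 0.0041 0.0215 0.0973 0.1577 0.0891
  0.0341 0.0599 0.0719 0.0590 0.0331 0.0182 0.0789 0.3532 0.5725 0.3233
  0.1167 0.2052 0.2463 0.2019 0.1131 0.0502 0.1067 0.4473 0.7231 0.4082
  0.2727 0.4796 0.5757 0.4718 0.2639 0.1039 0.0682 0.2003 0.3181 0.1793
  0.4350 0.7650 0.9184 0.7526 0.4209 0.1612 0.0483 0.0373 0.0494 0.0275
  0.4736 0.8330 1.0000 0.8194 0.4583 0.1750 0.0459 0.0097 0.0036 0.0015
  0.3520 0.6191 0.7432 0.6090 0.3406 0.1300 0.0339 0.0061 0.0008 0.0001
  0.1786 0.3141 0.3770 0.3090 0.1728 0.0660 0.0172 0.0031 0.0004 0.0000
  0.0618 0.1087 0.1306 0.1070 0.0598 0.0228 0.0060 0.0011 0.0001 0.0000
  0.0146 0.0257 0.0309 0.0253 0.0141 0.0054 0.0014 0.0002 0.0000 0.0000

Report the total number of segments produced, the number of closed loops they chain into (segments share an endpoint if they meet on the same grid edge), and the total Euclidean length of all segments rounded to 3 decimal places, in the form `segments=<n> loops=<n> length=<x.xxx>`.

segments=20 loops=2 length=17.303

cell (1,7): code 0100 → (1.787,8.000)–(2.000,7.596)
cell (1,8): code 1000 → (2.000,8.355)–(1.787,8.000)
cell (2,7): code 0110 → (2.000,7.596)–(3.000,7.133)
cell (2,8): code 1001 → (3.000,8.759)–(2.000,8.355)
cell (3,1): code 0100 → (3.722,2.000)–(4.000,1.046)
cell (3,2): code 1000 → (4.000,2.883)–(3.722,2.000)
cell (3,7): code 0010 → (3.000,7.133)–(3.590,8.000)
cell (3,8): code 0001 → (3.590,8.000)–(3.000,8.759)
cell (4,0): code 0100 → (4.015,1.000)–(5.000,0.148)
cell (4,1): code 1110 → (4.000,1.046)–(4.015,1.000)
cell (4,2): code 1101 → (4.043,3.000)–(4.000,2.883)
cell (4,3): code 1000 → (5.000,3.810)–(4.043,3.000)
cell (5,0): code 0110 → (5.000,0.148)–(6.000,0.029)
cell (5,3): code 1001 → (6.000,3.929)–(5.000,3.810)
cell (6,0): code 0110 → (6.000,0.029)–(7.000,0.494)
cell (6,3): code 1001 → (7.000,3.466)–(6.000,3.929)
cell (7,0): code 0010 → (7.000,0.494)–(7.443,1.000)
cell (7,1): code 0011 → (7.443,1.000)–(7.708,2.000)
cell (7,2): code 0011 → (7.708,2.000)–(7.417,3.000)
cell (7,3): code 0001 → (7.417,3.000)–(7.000,3.466)
total: 20 segments, chained into 2 closed loop(s), length Σ = 17.302517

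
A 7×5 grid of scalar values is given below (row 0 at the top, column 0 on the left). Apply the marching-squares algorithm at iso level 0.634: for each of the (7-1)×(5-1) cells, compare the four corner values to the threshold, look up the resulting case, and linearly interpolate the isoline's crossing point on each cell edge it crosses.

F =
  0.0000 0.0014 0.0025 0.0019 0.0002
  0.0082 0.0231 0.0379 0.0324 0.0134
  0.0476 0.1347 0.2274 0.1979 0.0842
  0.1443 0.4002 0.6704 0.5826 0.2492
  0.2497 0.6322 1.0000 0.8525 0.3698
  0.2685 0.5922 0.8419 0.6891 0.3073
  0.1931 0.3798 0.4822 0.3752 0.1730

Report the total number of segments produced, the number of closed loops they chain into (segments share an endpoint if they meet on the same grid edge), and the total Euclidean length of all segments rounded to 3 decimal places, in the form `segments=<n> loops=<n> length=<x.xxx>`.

segments=10 loops=1 length=7.821

cell (2,1): code 0100 → (2.918,2.000)–(3.000,1.865)
cell (2,2): code 1000 → (3.000,2.415)–(2.918,2.000)
cell (3,1): code 0110 → (3.000,1.865)–(4.000,1.005)
cell (3,2): code 1101 → (3.190,3.000)–(3.000,2.415)
cell (3,3): code 1000 → (4.000,3.453)–(3.190,3.000)
cell (4,1): code 0110 → (4.000,1.005)–(5.000,1.167)
cell (4,3): code 1001 → (5.000,3.144)–(4.000,3.453)
cell (5,1): code 0010 → (5.000,1.167)–(5.578,2.000)
cell (5,2): code 0011 → (5.578,2.000)–(5.176,3.000)
cell (5,3): code 0001 → (5.176,3.000)–(5.000,3.144)
total: 10 segments, chained into 1 closed loop(s), length Σ = 7.821084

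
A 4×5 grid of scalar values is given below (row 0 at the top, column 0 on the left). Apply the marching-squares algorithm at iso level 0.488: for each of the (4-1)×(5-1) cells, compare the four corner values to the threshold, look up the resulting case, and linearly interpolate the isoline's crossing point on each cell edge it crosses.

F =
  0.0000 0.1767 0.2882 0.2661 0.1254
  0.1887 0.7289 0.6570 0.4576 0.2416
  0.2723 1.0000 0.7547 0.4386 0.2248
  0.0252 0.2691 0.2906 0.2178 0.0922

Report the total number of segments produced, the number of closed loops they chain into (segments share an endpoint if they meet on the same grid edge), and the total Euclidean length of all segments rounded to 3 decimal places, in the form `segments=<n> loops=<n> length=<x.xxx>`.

segments=8 loops=1 length=7.642

cell (0,0): code 0100 → (0.564,1.000)–(1.000,0.554)
cell (0,1): code 1100 → (0.542,2.000)–(0.564,1.000)
cell (0,2): code 1000 → (1.000,2.848)–(0.542,2.000)
cell (1,0): code 0110 → (1.000,0.554)–(2.000,0.296)
cell (1,2): code 1001 → (2.000,2.844)–(1.000,2.848)
cell (2,0): code 0010 → (2.000,0.296)–(2.701,1.000)
cell (2,1): code 0011 → (2.701,1.000)–(2.575,2.000)
cell (2,2): code 0001 → (2.575,2.000)–(2.000,2.844)
total: 8 segments, chained into 1 closed loop(s), length Σ = 7.641810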